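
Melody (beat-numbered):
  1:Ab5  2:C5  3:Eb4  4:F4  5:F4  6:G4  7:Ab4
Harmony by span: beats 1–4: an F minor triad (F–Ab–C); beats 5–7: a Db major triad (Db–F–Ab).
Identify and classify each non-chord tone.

The harmony at that moment is F minor triad (F, Ab, C); Eb4 is not a chord tone.
It is approached by leap down from C5 and left by step up to F4.
Leap in, step out — an appoggiatura.
The harmony at that moment is Db major triad (Db, F, Ab); G4 is not a chord tone.
It is approached by step up from F4 and left by step up to Ab4.
Step in, step out in the same direction — a passing tone.

Eb4 (beat 3) — appoggiatura; G4 (beat 6) — passing tone.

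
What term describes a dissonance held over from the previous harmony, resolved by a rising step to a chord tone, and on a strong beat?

Approach: by preparation — the pitch is first a chord tone, then held (tied or repeated) while the harmony changes under it. Departure: up by step. Metric position: strong.
A prepared dissonance that resolves upward by step — a retardation. (The same figure resolving downward would be a suspension.)

Retardation.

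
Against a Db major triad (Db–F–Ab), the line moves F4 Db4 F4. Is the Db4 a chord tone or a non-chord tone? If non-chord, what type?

Chord tone (the root of Db major triad).

Db major triad contains Db, F, Ab; Db is the root, so it is a chord tone.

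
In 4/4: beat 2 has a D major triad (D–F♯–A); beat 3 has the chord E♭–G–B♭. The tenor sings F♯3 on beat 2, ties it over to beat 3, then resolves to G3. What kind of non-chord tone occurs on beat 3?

Retardation.

The harmony at that moment is E♭ major triad (E♭, G, B♭); F♯3 is not a chord tone.
It is held over (the same pitch as the preceding F♯3) and left by step up to G3.
Held over from the previous chord and resolving up by step — a retardation.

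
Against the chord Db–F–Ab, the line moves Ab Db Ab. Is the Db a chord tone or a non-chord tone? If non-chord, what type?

Chord tone (the root of Db major triad).

Db major triad contains Db, F, Ab; Db is the root, so it is a chord tone.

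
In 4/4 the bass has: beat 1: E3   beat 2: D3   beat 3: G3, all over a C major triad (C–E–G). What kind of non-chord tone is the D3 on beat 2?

Escape tone.

The harmony at that moment is C major triad (C, E, G); D3 is not a chord tone.
It is approached by step down from E3 and left by leap up to G3.
Step in, leap out, on a weak beat — an escape tone.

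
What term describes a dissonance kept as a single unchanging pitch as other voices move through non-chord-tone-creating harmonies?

Approach: none. Departure: none — a single pitch is sustained while the chords change around it, passing through harmonies that do not contain it.
No melodic motion at all; the dissonance is created entirely by the moving harmonies against the stationary note — a pedal tone (pedal point).

Pedal tone.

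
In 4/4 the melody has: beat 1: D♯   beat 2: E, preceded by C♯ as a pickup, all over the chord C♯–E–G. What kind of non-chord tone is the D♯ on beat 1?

Passing tone.

The harmony at that moment is C♯ diminished triad (C♯, E, G); D♯ is not a chord tone.
It is approached by step up from C♯ and left by step up to E.
Step in, step out in the same direction — a passing tone.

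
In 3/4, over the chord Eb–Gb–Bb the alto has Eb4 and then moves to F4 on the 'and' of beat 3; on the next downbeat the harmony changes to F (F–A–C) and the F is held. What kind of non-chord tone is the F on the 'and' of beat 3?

Anticipation.

The harmony at that moment is Eb minor triad (Eb, Gb, Bb); F4 is not a chord tone.
It is approached by step up from Eb4 and then sustained as the same pitch into the next harmony.
Arriving early and becoming a chord tone when the harmony changes — an anticipation.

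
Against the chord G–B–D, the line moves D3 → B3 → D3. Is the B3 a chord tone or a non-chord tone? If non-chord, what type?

Chord tone (the third of G major triad).

G major triad contains G, B, D; B is the third, so it is a chord tone.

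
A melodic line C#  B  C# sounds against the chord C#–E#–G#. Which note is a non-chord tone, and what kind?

B is a neighbor tone.

The harmony at that moment is C# major triad (C#, E#, G#); B is not a chord tone.
It is approached by step down from C# and left by step up to C#.
Step away and step back to the same note — a neighbor tone (lower neighbor).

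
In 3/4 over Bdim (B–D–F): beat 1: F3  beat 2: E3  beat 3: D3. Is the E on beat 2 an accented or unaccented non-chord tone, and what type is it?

Unaccented passing tone.

The harmony at that moment is B diminished triad (B, D, F); E3 is not a chord tone.
It is approached by step down from F3 and left by step down to D3.
Step in, step out in the same direction — a passing tone.
It falls on a weak beat, so it is unaccented.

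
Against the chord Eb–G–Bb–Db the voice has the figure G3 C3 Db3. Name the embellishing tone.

C3 is an appoggiatura.

The harmony at that moment is Eb dominant seventh chord (Eb, G, Bb, Db); C3 is not a chord tone.
It is approached by leap down from G3 and left by step up to Db3.
Leap in, step out — an appoggiatura.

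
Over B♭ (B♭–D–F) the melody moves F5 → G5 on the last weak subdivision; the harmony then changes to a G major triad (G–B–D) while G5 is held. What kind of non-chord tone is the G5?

G5 is an anticipation.

The harmony at that moment is B♭ major triad (B♭, D, F); G5 is not a chord tone.
It is approached by step up from F5 and then sustained as the same pitch into the next harmony.
Arriving early and becoming a chord tone when the harmony changes — an anticipation.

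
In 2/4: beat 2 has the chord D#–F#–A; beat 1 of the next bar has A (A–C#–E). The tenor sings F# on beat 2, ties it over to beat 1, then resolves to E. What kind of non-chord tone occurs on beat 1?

The harmony at that moment is A major triad (A, C#, E); F# is not a chord tone.
It is held over (the same pitch as the preceding F#) and left by step down to E.
Held over from the previous chord and resolving down by step — a suspension.

Suspension.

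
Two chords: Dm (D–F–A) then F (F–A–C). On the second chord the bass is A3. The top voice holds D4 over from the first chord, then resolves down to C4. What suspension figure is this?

At the second chord the bass is A3. The suspended D4 lies a fourth above the bass; after resolving down by step to C4, the interval above the bass becomes a third.
Suspension figures are named by those two intervals: 4–3.

4–3 suspension.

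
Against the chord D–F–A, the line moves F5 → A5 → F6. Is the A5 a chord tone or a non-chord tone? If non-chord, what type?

D minor triad contains D, F, A; A is the fifth, so it is a chord tone.

Chord tone (the fifth of D minor triad).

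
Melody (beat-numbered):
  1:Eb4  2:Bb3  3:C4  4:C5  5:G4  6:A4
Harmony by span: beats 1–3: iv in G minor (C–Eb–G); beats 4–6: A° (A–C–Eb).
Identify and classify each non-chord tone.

Bb3 (beat 2) — appoggiatura; G4 (beat 5) — appoggiatura.

The harmony at that moment is C minor triad (C, Eb, G); Bb3 is not a chord tone.
It is approached by leap down from Eb4 and left by step up to C4.
Leap in, step out — an appoggiatura.
The harmony at that moment is A diminished triad (A, C, Eb); G4 is not a chord tone.
It is approached by leap down from C5 and left by step up to A4.
Leap in, step out — an appoggiatura.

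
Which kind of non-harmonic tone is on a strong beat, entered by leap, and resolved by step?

Approach: by leap. Departure: by step. Metric position: strong.
Leap in, step out, in a metrically strong position — an appoggiatura. (It is the mirror image of the escape tone, which steps in and leaps out from a weak position.)

Appoggiatura.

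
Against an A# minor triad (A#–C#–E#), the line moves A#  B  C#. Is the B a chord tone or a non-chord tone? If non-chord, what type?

Non-chord tone — a passing tone.

The harmony at that moment is A# minor triad (A#, C#, E#); B is not a chord tone.
It is approached by step up from A# and left by step up to C#.
Step in, step out in the same direction — a passing tone.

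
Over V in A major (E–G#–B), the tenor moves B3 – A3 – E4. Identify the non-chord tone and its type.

A3 is an escape tone.

The harmony at that moment is E major triad (E, G#, B); A3 is not a chord tone.
It is approached by step down from B3 and left by leap up to E4.
Step in, leap out — an escape tone.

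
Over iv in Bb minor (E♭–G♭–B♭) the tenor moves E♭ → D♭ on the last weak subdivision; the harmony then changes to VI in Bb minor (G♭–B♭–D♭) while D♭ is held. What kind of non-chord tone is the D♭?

D♭ is an anticipation.

The harmony at that moment is E♭ minor triad (E♭, G♭, B♭); D♭ is not a chord tone.
It is approached by step down from E♭ and then sustained as the same pitch into the next harmony.
Arriving early and becoming a chord tone when the harmony changes — an anticipation.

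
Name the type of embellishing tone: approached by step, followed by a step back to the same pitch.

Approach: by step. Departure: by step in the opposite direction, back to the starting pitch.
Stepwise on both sides but reversing to return to the same chord tone — a neighbor tone. (Had it continued onward in the same direction it would be a passing tone instead.)

Neighbor tone.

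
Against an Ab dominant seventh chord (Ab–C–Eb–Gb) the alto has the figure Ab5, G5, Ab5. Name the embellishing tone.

G5 is a neighbor tone.

The harmony at that moment is Ab dominant seventh chord (Ab, C, Eb, Gb); G5 is not a chord tone.
It is approached by step down from Ab5 and left by step up to Ab5.
Step away and step back to the same note — a neighbor tone (lower neighbor).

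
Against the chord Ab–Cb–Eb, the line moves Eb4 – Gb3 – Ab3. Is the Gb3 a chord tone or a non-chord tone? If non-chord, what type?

Non-chord tone — an appoggiatura.

The harmony at that moment is Ab minor triad (Ab, Cb, Eb); Gb3 is not a chord tone.
It is approached by leap down from Eb4 and left by step up to Ab3.
Leap in, step out — an appoggiatura.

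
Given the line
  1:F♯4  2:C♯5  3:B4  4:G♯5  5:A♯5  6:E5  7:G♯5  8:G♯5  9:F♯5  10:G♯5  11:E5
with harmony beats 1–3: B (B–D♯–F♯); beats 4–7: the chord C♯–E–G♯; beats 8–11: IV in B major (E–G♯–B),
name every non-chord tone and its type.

The harmony at that moment is B major triad (B, D♯, F♯); C♯5 is not a chord tone.
It is approached by leap up from F♯4 and left by step down to B4.
Leap in, step out — an appoggiatura.
The harmony at that moment is C♯ minor triad (C♯, E, G♯); A♯5 is not a chord tone.
It is approached by step up from G♯5 and left by leap down to E5.
Step in, leap out — an escape tone.
The harmony at that moment is E major triad (E, G♯, B); F♯5 is not a chord tone.
It is approached by step down from G♯5 and left by step up to G♯5.
Step away and step back to the same note — a neighbor tone (lower neighbor).

C♯5 (beat 2) — appoggiatura; A♯5 (beat 5) — escape tone; F♯5 (beat 9) — neighbor tone.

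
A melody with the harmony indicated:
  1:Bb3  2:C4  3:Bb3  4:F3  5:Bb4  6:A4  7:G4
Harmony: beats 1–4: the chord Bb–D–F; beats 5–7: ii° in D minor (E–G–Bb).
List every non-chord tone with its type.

C4 (beat 2) — neighbor tone; A4 (beat 6) — passing tone.

The harmony at that moment is Bb major triad (Bb, D, F); C4 is not a chord tone.
It is approached by step up from Bb3 and left by step down to Bb3.
Step away and step back to the same note — a neighbor tone (upper neighbor).
The harmony at that moment is E diminished triad (E, G, Bb); A4 is not a chord tone.
It is approached by step down from Bb4 and left by step down to G4.
Step in, step out in the same direction — a passing tone.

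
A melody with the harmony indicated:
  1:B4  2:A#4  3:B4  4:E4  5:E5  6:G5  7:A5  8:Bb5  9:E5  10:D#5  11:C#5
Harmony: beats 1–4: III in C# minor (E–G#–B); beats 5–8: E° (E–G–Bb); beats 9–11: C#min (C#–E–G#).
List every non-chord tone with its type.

A#4 (beat 2) — neighbor tone; A5 (beat 7) — passing tone; D#5 (beat 10) — passing tone.

The harmony at that moment is E major triad (E, G#, B); A#4 is not a chord tone.
It is approached by step down from B4 and left by step up to B4.
Step away and step back to the same note — a neighbor tone (lower neighbor).
The harmony at that moment is E diminished triad (E, G, Bb); A5 is not a chord tone.
It is approached by step up from G5 and left by step up to Bb5.
Step in, step out in the same direction — a passing tone.
The harmony at that moment is C# minor triad (C#, E, G#); D#5 is not a chord tone.
It is approached by step down from E5 and left by step down to C#5.
Step in, step out in the same direction — a passing tone.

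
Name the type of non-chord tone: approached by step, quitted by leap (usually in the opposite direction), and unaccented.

Approach: by step. Departure: by leap. Metric position: weak.
Step in, leap out, from a weak position — an escape tone (échappée). (It is the mirror image of the appoggiatura, which leaps in and steps out on a strong beat.)

Escape tone.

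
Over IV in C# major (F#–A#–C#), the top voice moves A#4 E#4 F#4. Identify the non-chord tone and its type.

The harmony at that moment is F# major triad (F#, A#, C#); E#4 is not a chord tone.
It is approached by leap down from A#4 and left by step up to F#4.
Leap in, step out — an appoggiatura.

E#4 is an appoggiatura.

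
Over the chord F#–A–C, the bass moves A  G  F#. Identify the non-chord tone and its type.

G is a passing tone.

The harmony at that moment is F# diminished triad (F#, A, C); G is not a chord tone.
It is approached by step down from A and left by step down to F#.
Step in, step out in the same direction — a passing tone.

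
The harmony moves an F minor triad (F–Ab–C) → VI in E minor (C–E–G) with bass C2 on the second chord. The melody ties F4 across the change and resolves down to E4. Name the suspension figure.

4–3 suspension.

At the second chord the bass is C2. The suspended F4 lies a fourth above the bass; after resolving down by step to E4, the interval above the bass becomes a third.
Suspension figures are named by those two intervals: 4–3.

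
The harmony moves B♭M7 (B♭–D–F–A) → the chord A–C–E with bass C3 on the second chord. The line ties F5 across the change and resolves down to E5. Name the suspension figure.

At the second chord the bass is C3. The suspended F5 lies a fourth above the bass; after resolving down by step to E5, the interval above the bass becomes a third.
Suspension figures are named by those two intervals: 4–3.

4–3 suspension.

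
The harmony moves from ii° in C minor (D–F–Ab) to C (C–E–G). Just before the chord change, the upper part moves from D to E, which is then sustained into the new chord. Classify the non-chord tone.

E is an anticipation.

The harmony at that moment is D diminished triad (D, F, Ab); E is not a chord tone.
It is approached by step up from D and then sustained as the same pitch into the next harmony.
Arriving early and becoming a chord tone when the harmony changes — an anticipation.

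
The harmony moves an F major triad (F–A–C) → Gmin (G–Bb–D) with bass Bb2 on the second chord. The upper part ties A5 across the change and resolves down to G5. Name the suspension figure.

At the second chord the bass is Bb2. The suspended A5 lies a seventh above the bass; after resolving down by step to G5, the interval above the bass becomes a sixth.
Suspension figures are named by those two intervals: 7–6.

7–6 suspension.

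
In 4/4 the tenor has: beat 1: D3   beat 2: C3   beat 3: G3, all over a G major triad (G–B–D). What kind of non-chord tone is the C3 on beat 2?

The harmony at that moment is G major triad (G, B, D); C3 is not a chord tone.
It is approached by step down from D3 and left by leap up to G3.
Step in, leap out, on a weak beat — an escape tone.

Escape tone.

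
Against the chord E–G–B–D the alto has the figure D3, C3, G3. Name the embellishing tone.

C3 is an escape tone.

The harmony at that moment is E minor seventh chord (E, G, B, D); C3 is not a chord tone.
It is approached by step down from D3 and left by leap up to G3.
Step in, leap out — an escape tone.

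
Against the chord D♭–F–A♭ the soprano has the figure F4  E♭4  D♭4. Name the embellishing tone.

The harmony at that moment is D♭ major triad (D♭, F, A♭); E♭4 is not a chord tone.
It is approached by step down from F4 and left by step down to D♭4.
Step in, step out in the same direction — a passing tone.

E♭4 is a passing tone.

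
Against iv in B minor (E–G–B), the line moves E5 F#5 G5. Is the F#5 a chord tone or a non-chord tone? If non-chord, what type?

Non-chord tone — a passing tone.

The harmony at that moment is E minor triad (E, G, B); F#5 is not a chord tone.
It is approached by step up from E5 and left by step up to G5.
Step in, step out in the same direction — a passing tone.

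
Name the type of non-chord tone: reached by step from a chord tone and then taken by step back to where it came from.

Neighbor tone.

Approach: by step. Departure: by step in the opposite direction, back to the starting pitch.
Stepwise on both sides but reversing to return to the same chord tone — a neighbor tone. (Had it continued onward in the same direction it would be a passing tone instead.)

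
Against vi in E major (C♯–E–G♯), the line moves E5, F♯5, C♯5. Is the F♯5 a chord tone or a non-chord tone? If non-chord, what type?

The harmony at that moment is C♯ minor triad (C♯, E, G♯); F♯5 is not a chord tone.
It is approached by step up from E5 and left by leap down to C♯5.
Step in, leap out — an escape tone.

Non-chord tone — an escape tone.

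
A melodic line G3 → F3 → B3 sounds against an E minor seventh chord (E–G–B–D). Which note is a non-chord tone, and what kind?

F3 is an escape tone.

The harmony at that moment is E minor seventh chord (E, G, B, D); F3 is not a chord tone.
It is approached by step down from G3 and left by leap up to B3.
Step in, leap out — an escape tone.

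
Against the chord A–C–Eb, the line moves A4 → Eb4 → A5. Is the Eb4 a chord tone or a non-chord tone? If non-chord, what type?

Chord tone (the fifth of A diminished triad).

A diminished triad contains A, C, Eb; Eb is the fifth, so it is a chord tone.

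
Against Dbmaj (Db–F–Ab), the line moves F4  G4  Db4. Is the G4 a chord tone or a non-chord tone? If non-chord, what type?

Non-chord tone — an escape tone.

The harmony at that moment is Db major triad (Db, F, Ab); G4 is not a chord tone.
It is approached by step up from F4 and left by leap down to Db4.
Step in, leap out — an escape tone.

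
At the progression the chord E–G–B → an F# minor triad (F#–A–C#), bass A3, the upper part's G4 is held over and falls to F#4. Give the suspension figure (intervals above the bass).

7–6 suspension.

At the second chord the bass is A3. The suspended G4 lies a seventh above the bass; after resolving down by step to F#4, the interval above the bass becomes a sixth.
Suspension figures are named by those two intervals: 7–6.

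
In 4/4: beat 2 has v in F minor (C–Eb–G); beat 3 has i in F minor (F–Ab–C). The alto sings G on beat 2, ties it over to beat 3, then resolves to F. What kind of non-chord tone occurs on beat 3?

Suspension.

The harmony at that moment is F minor triad (F, Ab, C); G is not a chord tone.
It is held over (the same pitch as the preceding G) and left by step down to F.
Held over from the previous chord and resolving down by step — a suspension.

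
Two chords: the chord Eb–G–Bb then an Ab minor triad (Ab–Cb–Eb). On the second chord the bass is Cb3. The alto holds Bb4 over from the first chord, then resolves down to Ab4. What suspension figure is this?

7–6 suspension.

At the second chord the bass is Cb3. The suspended Bb4 lies a seventh above the bass; after resolving down by step to Ab4, the interval above the bass becomes a sixth.
Suspension figures are named by those two intervals: 7–6.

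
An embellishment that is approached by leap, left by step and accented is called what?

Approach: by leap. Departure: by step. Metric position: strong.
Leap in, step out, in a metrically strong position — an appoggiatura. (It is the mirror image of the escape tone, which steps in and leaps out from a weak position.)

Appoggiatura.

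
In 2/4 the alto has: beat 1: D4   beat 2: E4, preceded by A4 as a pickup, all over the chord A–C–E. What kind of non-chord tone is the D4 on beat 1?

The harmony at that moment is A minor triad (A, C, E); D4 is not a chord tone.
It is approached by leap down from A4 and left by step up to E4.
Leap in, step out, metrically accented — an appoggiatura.

Appoggiatura.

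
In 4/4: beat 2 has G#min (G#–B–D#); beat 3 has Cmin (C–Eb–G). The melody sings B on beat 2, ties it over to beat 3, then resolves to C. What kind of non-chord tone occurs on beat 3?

The harmony at that moment is C minor triad (C, Eb, G); B is not a chord tone.
It is held over (the same pitch as the preceding B) and left by step up to C.
Held over from the previous chord and resolving up by step — a retardation.

Retardation.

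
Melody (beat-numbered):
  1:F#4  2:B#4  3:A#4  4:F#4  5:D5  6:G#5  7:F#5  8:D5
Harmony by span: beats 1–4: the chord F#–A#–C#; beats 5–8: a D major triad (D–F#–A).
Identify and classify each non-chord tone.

B#4 (beat 2) — appoggiatura; G#5 (beat 6) — appoggiatura.

The harmony at that moment is F# major triad (F#, A#, C#); B#4 is not a chord tone.
It is approached by leap up from F#4 and left by step down to A#4.
Leap in, step out — an appoggiatura.
The harmony at that moment is D major triad (D, F#, A); G#5 is not a chord tone.
It is approached by leap up from D5 and left by step down to F#5.
Leap in, step out — an appoggiatura.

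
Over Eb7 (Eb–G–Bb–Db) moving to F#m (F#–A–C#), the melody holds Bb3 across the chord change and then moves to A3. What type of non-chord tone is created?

Bb3 is a suspension.

The harmony at that moment is F# minor triad (F#, A, C#); Bb3 is not a chord tone.
It is held over (the same pitch as the preceding Bb3) and left by step down to A3.
Held over from the previous chord and resolving down by step — a suspension.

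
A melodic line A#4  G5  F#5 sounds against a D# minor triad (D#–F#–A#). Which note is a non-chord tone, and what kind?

G5 is an appoggiatura.

The harmony at that moment is D# minor triad (D#, F#, A#); G5 is not a chord tone.
It is approached by leap up from A#4 and left by step down to F#5.
Leap in, step out — an appoggiatura.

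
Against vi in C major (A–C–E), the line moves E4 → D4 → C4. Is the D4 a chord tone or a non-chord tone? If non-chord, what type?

Non-chord tone — a passing tone.

The harmony at that moment is A minor triad (A, C, E); D4 is not a chord tone.
It is approached by step down from E4 and left by step down to C4.
Step in, step out in the same direction — a passing tone.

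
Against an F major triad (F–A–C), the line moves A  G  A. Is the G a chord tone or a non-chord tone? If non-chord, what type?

The harmony at that moment is F major triad (F, A, C); G is not a chord tone.
It is approached by step down from A and left by step up to A.
Step away and step back to the same note — a neighbor tone (lower neighbor).

Non-chord tone — a neighbor tone.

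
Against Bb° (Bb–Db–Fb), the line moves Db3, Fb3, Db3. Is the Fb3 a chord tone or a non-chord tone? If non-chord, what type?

Chord tone (the fifth of Bb diminished triad).

Bb diminished triad contains Bb, Db, Fb; Fb is the fifth, so it is a chord tone.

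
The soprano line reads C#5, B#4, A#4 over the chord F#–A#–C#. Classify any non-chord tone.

The harmony at that moment is F# major triad (F#, A#, C#); B#4 is not a chord tone.
It is approached by step down from C#5 and left by step down to A#4.
Step in, step out in the same direction — a passing tone.

B#4 is a passing tone.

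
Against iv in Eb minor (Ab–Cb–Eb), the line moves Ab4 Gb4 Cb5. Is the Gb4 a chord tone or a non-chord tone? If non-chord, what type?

Non-chord tone — an escape tone.

The harmony at that moment is Ab minor triad (Ab, Cb, Eb); Gb4 is not a chord tone.
It is approached by step down from Ab4 and left by leap up to Cb5.
Step in, leap out — an escape tone.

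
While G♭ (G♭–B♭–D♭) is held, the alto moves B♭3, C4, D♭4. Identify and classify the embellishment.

The harmony at that moment is G♭ major triad (G♭, B♭, D♭); C4 is not a chord tone.
It is approached by step up from B♭3 and left by step up to D♭4.
Step in, step out in the same direction — a passing tone.

C4 is a passing tone.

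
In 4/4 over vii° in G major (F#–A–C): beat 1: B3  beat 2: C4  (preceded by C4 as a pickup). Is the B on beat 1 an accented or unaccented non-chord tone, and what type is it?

The harmony at that moment is F# diminished triad (F#, A, C); B3 is not a chord tone.
It is approached by step down from C4 and left by step up to C4.
Step away and step back to the same note — a neighbor tone (lower neighbor).
It falls on the downbeat, so it is accented.

Accented neighbor tone.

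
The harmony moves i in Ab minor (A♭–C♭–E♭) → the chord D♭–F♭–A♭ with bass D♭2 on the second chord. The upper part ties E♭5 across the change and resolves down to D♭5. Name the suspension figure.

9–8 suspension.

At the second chord the bass is D♭2. The suspended E♭5 lies a ninth above the bass; after resolving down by step to D♭5, the interval above the bass becomes an octave.
Suspension figures are named by those two intervals: 9–8.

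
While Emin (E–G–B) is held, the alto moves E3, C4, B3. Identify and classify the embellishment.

C4 is an appoggiatura.

The harmony at that moment is E minor triad (E, G, B); C4 is not a chord tone.
It is approached by leap up from E3 and left by step down to B3.
Leap in, step out — an appoggiatura.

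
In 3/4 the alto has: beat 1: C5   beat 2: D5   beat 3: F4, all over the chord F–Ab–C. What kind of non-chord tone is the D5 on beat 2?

Escape tone.

The harmony at that moment is F minor triad (F, Ab, C); D5 is not a chord tone.
It is approached by step up from C5 and left by leap down to F4.
Step in, leap out, on a weak beat — an escape tone.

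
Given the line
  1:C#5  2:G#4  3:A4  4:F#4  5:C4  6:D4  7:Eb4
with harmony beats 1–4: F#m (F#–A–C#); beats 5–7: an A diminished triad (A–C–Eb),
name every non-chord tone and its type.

G#4 (beat 2) — appoggiatura; D4 (beat 6) — passing tone.

The harmony at that moment is F# minor triad (F#, A, C#); G#4 is not a chord tone.
It is approached by leap down from C#5 and left by step up to A4.
Leap in, step out — an appoggiatura.
The harmony at that moment is A diminished triad (A, C, Eb); D4 is not a chord tone.
It is approached by step up from C4 and left by step up to Eb4.
Step in, step out in the same direction — a passing tone.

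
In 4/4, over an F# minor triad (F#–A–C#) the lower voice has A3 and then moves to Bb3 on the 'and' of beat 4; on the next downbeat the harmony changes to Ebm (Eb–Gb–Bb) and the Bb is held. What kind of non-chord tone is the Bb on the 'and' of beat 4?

The harmony at that moment is F# minor triad (F#, A, C#); Bb3 is not a chord tone.
It is approached by step up from A3 and then sustained as the same pitch into the next harmony.
Arriving early and becoming a chord tone when the harmony changes — an anticipation.

Anticipation.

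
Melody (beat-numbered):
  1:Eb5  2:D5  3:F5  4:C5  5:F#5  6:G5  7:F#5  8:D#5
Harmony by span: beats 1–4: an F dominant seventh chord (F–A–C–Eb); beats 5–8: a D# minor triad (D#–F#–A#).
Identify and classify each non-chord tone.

The harmony at that moment is F dominant seventh chord (F, A, C, Eb); D5 is not a chord tone.
It is approached by step down from Eb5 and left by leap up to F5.
Step in, leap out — an escape tone.
The harmony at that moment is D# minor triad (D#, F#, A#); G5 is not a chord tone.
It is approached by step up from F#5 and left by step down to F#5.
Step away and step back to the same note — a neighbor tone (upper neighbor).

D5 (beat 2) — escape tone; G5 (beat 6) — neighbor tone.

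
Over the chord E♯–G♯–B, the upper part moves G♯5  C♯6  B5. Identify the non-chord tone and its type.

C♯6 is an appoggiatura.

The harmony at that moment is E♯ diminished triad (E♯, G♯, B); C♯6 is not a chord tone.
It is approached by leap up from G♯5 and left by step down to B5.
Leap in, step out — an appoggiatura.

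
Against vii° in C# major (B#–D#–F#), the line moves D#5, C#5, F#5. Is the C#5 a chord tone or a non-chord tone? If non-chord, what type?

The harmony at that moment is B# diminished triad (B#, D#, F#); C#5 is not a chord tone.
It is approached by step down from D#5 and left by leap up to F#5.
Step in, leap out — an escape tone.

Non-chord tone — an escape tone.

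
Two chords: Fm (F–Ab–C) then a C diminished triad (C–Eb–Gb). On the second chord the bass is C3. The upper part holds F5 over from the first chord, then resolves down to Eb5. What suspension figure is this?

At the second chord the bass is C3. The suspended F5 lies a fourth above the bass; after resolving down by step to Eb5, the interval above the bass becomes a third.
Suspension figures are named by those two intervals: 4–3.

4–3 suspension.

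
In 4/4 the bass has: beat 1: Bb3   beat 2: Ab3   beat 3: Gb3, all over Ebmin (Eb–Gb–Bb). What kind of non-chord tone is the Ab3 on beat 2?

The harmony at that moment is Eb minor triad (Eb, Gb, Bb); Ab3 is not a chord tone.
It is approached by step down from Bb3 and left by step down to Gb3.
Step in, step out in the same direction — a passing tone.

Passing tone.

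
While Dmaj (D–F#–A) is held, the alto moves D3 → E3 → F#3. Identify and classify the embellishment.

E3 is a passing tone.

The harmony at that moment is D major triad (D, F#, A); E3 is not a chord tone.
It is approached by step up from D3 and left by step up to F#3.
Step in, step out in the same direction — a passing tone.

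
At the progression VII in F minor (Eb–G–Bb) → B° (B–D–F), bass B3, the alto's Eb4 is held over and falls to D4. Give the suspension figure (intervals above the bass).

At the second chord the bass is B3. The suspended Eb4 lies a fourth above the bass; after resolving down by step to D4, the interval above the bass becomes a third.
Suspension figures are named by those two intervals: 4–3.

4–3 suspension.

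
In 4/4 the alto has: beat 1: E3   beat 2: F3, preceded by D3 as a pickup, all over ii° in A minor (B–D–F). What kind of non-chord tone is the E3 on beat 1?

The harmony at that moment is B diminished triad (B, D, F); E3 is not a chord tone.
It is approached by step up from D3 and left by step up to F3.
Step in, step out in the same direction — a passing tone.

Passing tone.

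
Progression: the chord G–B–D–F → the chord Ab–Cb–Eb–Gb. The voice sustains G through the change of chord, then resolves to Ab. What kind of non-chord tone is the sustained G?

The harmony at that moment is Ab minor seventh chord (Ab, Cb, Eb, Gb); G is not a chord tone.
It is held over (the same pitch as the preceding G) and left by step up to Ab.
Held over from the previous chord and resolving up by step — a retardation.

G is a retardation.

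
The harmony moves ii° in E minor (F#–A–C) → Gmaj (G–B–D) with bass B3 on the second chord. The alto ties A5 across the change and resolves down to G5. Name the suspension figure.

7–6 suspension.

At the second chord the bass is B3. The suspended A5 lies a seventh above the bass; after resolving down by step to G5, the interval above the bass becomes a sixth.
Suspension figures are named by those two intervals: 7–6.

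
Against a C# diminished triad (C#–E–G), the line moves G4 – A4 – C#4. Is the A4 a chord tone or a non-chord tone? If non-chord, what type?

The harmony at that moment is C# diminished triad (C#, E, G); A4 is not a chord tone.
It is approached by step up from G4 and left by leap down to C#4.
Step in, leap out — an escape tone.

Non-chord tone — an escape tone.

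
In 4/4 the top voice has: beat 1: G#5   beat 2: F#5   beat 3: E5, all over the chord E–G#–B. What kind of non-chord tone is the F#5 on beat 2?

Passing tone.

The harmony at that moment is E major triad (E, G#, B); F#5 is not a chord tone.
It is approached by step down from G#5 and left by step down to E5.
Step in, step out in the same direction — a passing tone.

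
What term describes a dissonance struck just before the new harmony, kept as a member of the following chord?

Anticipation.

Approach: ahead of the chord change (typically by step), so it is dissonant against the current harmony. Departure: none — the same pitch is restated or held and is a chord tone of the new harmony.
Dissonant first, consonant once the harmony catches up: the note simply arrives early — an anticipation. (The reverse timing, consonant first and dissonant after the change, would be a suspension or retardation.)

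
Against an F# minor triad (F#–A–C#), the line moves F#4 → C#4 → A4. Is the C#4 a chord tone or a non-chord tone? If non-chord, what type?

Chord tone (the fifth of F# minor triad).

F# minor triad contains F#, A, C#; C# is the fifth, so it is a chord tone.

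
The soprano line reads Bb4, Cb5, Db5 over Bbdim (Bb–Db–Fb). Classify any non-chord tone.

Cb5 is a passing tone.

The harmony at that moment is Bb diminished triad (Bb, Db, Fb); Cb5 is not a chord tone.
It is approached by step up from Bb4 and left by step up to Db5.
Step in, step out in the same direction — a passing tone.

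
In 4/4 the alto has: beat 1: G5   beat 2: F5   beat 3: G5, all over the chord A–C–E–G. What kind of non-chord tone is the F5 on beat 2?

Lower neighbor tone.

The harmony at that moment is A minor seventh chord (A, C, E, G); F5 is not a chord tone.
It is approached by step down from G5 and left by step up to G5.
Step away and step back to the same note — a neighbor tone (lower neighbor).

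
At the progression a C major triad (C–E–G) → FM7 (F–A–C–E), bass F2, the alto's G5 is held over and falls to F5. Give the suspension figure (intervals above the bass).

At the second chord the bass is F2. The suspended G5 lies a ninth above the bass; after resolving down by step to F5, the interval above the bass becomes an octave.
Suspension figures are named by those two intervals: 9–8.

9–8 suspension.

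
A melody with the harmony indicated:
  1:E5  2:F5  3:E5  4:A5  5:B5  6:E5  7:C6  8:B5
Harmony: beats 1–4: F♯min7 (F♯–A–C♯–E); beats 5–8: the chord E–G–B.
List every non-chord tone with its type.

F5 (beat 2) — neighbor tone; C6 (beat 7) — appoggiatura.

The harmony at that moment is F♯ minor seventh chord (F♯, A, C♯, E); F5 is not a chord tone.
It is approached by step up from E5 and left by step down to E5.
Step away and step back to the same note — a neighbor tone (upper neighbor).
The harmony at that moment is E minor triad (E, G, B); C6 is not a chord tone.
It is approached by leap up from E5 and left by step down to B5.
Leap in, step out — an appoggiatura.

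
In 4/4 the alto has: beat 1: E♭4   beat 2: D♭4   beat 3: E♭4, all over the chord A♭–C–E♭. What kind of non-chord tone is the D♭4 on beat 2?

Lower neighbor tone.

The harmony at that moment is A♭ major triad (A♭, C, E♭); D♭4 is not a chord tone.
It is approached by step down from E♭4 and left by step up to E♭4.
Step away and step back to the same note — a neighbor tone (lower neighbor).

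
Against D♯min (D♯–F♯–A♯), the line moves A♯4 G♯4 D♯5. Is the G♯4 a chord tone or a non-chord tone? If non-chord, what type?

Non-chord tone — an escape tone.

The harmony at that moment is D♯ minor triad (D♯, F♯, A♯); G♯4 is not a chord tone.
It is approached by step down from A♯4 and left by leap up to D♯5.
Step in, leap out — an escape tone.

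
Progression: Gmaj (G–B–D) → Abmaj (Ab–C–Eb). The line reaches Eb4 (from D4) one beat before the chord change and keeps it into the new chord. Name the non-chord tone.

Eb4 is an anticipation.

The harmony at that moment is G major triad (G, B, D); Eb4 is not a chord tone.
It is approached by step up from D4 and then sustained as the same pitch into the next harmony.
Arriving early and becoming a chord tone when the harmony changes — an anticipation.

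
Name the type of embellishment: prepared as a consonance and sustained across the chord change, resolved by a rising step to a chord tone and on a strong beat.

Retardation.

Approach: by preparation — the pitch is first a chord tone, then held (tied or repeated) while the harmony changes under it. Departure: up by step. Metric position: strong.
A prepared dissonance that resolves upward by step — a retardation. (The same figure resolving downward would be a suspension.)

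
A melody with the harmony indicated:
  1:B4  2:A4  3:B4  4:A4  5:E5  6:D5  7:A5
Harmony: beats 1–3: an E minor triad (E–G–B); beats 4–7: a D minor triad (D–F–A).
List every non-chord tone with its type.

The harmony at that moment is E minor triad (E, G, B); A4 is not a chord tone.
It is approached by step down from B4 and left by step up to B4.
Step away and step back to the same note — a neighbor tone (lower neighbor).
The harmony at that moment is D minor triad (D, F, A); E5 is not a chord tone.
It is approached by leap up from A4 and left by step down to D5.
Leap in, step out — an appoggiatura.

A4 (beat 2) — neighbor tone; E5 (beat 5) — appoggiatura.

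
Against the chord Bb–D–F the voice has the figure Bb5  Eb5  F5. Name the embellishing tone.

The harmony at that moment is Bb major triad (Bb, D, F); Eb5 is not a chord tone.
It is approached by leap down from Bb5 and left by step up to F5.
Leap in, step out — an appoggiatura.

Eb5 is an appoggiatura.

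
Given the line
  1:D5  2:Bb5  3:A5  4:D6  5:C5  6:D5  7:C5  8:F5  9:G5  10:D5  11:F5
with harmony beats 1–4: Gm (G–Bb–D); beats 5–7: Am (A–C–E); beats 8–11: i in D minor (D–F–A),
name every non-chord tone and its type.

The harmony at that moment is G minor triad (G, Bb, D); A5 is not a chord tone.
It is approached by step down from Bb5 and left by leap up to D6.
Step in, leap out — an escape tone.
The harmony at that moment is A minor triad (A, C, E); D5 is not a chord tone.
It is approached by step up from C5 and left by step down to C5.
Step away and step back to the same note — a neighbor tone (upper neighbor).
The harmony at that moment is D minor triad (D, F, A); G5 is not a chord tone.
It is approached by step up from F5 and left by leap down to D5.
Step in, leap out — an escape tone.

A5 (beat 3) — escape tone; D5 (beat 6) — neighbor tone; G5 (beat 9) — escape tone.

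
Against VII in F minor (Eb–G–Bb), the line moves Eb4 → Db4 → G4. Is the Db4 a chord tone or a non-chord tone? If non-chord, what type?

Non-chord tone — an escape tone.

The harmony at that moment is Eb major triad (Eb, G, Bb); Db4 is not a chord tone.
It is approached by step down from Eb4 and left by leap up to G4.
Step in, leap out — an escape tone.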